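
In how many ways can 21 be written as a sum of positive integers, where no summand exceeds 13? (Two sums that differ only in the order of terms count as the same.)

Counting exhaustively, 747 partitions satisfy the conditions.

747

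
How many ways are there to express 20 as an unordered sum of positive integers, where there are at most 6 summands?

There are 282 such partitions.

282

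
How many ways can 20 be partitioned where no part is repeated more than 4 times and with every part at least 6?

8

They are:
20
14,6
13,7
12,8
11,9
10,10
8,6,6
7,7,6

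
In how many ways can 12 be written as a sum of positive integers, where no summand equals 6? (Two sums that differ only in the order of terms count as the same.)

66

A partial list (first 12 by largest part):
12
1, 11
2, 10
1, 1, 10
3, 9
1, 2, 9
1, 1, 1, 9
4, 8
1, 3, 8
2, 2, 8
1, 1, 2, 8
1, 1, 1, 1, 8
…and 54 more, for 66 total.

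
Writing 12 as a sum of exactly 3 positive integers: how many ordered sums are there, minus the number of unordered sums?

43

Compositions: C(11,2) = 55.
Partitions of 12 into exactly 3 parts: 12.
Difference: 55 − 12 = 43.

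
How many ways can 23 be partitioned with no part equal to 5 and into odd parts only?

A partial list (first 12 by largest part):
23
21 + 1 + 1
19 + 3 + 1
19 + 1 + 1 + 1 + 1
17 + 3 + 3
17 + 3 + 1 + 1 + 1
17 + 1 + 1 + 1 + 1 + 1 + 1
15 + 7 + 1
15 + 3 + 3 + 1 + 1
15 + 3 + 1 + 1 + 1 + 1 + 1
15 + 1 + 1 + 1 + 1 + 1 + 1 + 1 + 1
13 + 9 + 1
…and 46 more, for 58 total.

58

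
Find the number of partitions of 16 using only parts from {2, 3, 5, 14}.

8

The partitions of 16 that satisfy the conditions:
14, 2
5, 5, 3, 3
5, 5, 2, 2, 2
5, 3, 3, 3, 2
5, 3, 2, 2, 2, 2
3, 3, 3, 3, 2, 2
3, 3, 2, 2, 2, 2, 2
2, 2, 2, 2, 2, 2, 2, 2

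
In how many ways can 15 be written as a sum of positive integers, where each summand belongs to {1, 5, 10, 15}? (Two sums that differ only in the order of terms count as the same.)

7

The partitions of 15 that satisfy the conditions:
15
10+5
10+1+1+1+1+1
5+5+5
5+5+1+1+1+1+1
5+1+1+1+1+1+1+1+1+1+1
1+1+1+1+1+1+1+1+1+1+1+1+1+1+1
Counting gives 7.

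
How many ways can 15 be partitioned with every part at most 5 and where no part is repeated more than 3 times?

A partial list (first 12 by largest part):
5+5+5
5+5+4+1
5+5+3+2
5+5+3+1+1
5+5+2+2+1
5+5+2+1+1+1
5+4+4+2
5+4+4+1+1
5+4+3+3
5+4+3+2+1
5+4+3+1+1+1
5+4+2+2+2
…and 22 more, for 34 total.

34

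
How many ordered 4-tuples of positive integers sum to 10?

Place 3 bars in the 9 internal gaps of a row of 10 dots: C(9,3) = 84.

84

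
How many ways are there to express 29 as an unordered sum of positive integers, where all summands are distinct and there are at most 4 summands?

There are 165 such partitions.

165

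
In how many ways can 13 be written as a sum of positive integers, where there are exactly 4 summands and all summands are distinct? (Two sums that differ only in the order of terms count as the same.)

3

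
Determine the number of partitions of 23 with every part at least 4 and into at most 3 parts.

25

Enumerating:
23
19 + 4
18 + 5
17 + 6
16 + 7
15 + 8
15 + 4 + 4
14 + 9
14 + 5 + 4
13 + 10
13 + 6 + 4
13 + 5 + 5
12 + 11
12 + 7 + 4
12 + 6 + 5
11 + 8 + 4
11 + 7 + 5
11 + 6 + 6
10 + 9 + 4
10 + 8 + 5
10 + 7 + 6
9 + 9 + 5
9 + 8 + 6
9 + 7 + 7
8 + 8 + 7
Counting gives 25.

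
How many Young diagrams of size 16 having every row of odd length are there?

32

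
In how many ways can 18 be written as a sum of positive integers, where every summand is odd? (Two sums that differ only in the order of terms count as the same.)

There are too many to list fully; the first 12 (by largest part) are:
17, 1
15, 3
15, 1, 1, 1
13, 5
13, 3, 1, 1
13, 1, 1, 1, 1, 1
11, 7
11, 5, 1, 1
11, 3, 3, 1
11, 3, 1, 1, 1, 1
11, 1, 1, 1, 1, 1, 1, 1
9, 9
…and 34 more, for 46 total.

46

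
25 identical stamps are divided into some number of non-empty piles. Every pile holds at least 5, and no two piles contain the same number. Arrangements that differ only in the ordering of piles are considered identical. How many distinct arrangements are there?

17

They are:
25
5 + 20
6 + 19
7 + 18
8 + 17
9 + 16
10 + 15
11 + 14
5 + 6 + 14
12 + 13
5 + 7 + 13
5 + 8 + 12
6 + 7 + 12
5 + 9 + 11
6 + 8 + 11
6 + 9 + 10
7 + 8 + 10
That's 17 in total.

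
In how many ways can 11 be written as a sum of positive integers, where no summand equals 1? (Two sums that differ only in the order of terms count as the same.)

14

Enumerating:
11
2 + 9
3 + 8
4 + 7
2 + 2 + 7
5 + 6
2 + 3 + 6
2 + 4 + 5
3 + 3 + 5
2 + 2 + 2 + 5
3 + 4 + 4
2 + 2 + 3 + 4
2 + 3 + 3 + 3
2 + 2 + 2 + 2 + 3
That's 14 in total.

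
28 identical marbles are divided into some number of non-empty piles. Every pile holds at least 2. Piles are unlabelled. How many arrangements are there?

708

Direct enumeration gives 708 partitions.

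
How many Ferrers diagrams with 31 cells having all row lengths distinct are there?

Counting exhaustively, 340 partitions satisfy the conditions.

340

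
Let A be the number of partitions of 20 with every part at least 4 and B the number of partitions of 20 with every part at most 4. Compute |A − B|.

84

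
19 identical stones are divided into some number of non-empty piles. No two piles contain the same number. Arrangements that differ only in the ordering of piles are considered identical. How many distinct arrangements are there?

There are too many to list fully; the first 12 (by largest part) are:
19
18+1
17+2
16+3
16+2+1
15+4
15+3+1
14+5
14+4+1
14+3+2
13+6
13+5+1
…and 42 more, for 54 total.

54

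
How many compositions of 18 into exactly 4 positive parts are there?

A composition of 18 into 4 positive parts is chosen by placing 3 dividers among the 17 gaps between 18 units: C(17,3) = 680.

680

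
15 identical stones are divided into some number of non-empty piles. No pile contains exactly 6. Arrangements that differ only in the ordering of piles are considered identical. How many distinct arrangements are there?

Enumerating by decreasing first part gives 146 partitions in all.

146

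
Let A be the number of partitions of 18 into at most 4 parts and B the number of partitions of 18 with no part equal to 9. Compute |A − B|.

271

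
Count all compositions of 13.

4096

The number of compositions of n is 2^(n−1); here 2^12 = 4096.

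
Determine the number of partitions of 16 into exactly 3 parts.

The partitions of 16 that satisfy the conditions:
1 + 1 + 14
1 + 2 + 13
1 + 3 + 12
2 + 2 + 12
1 + 4 + 11
2 + 3 + 11
1 + 5 + 10
2 + 4 + 10
3 + 3 + 10
1 + 6 + 9
2 + 5 + 9
3 + 4 + 9
1 + 7 + 8
2 + 6 + 8
3 + 5 + 8
4 + 4 + 8
2 + 7 + 7
3 + 6 + 7
4 + 5 + 7
4 + 6 + 6
5 + 5 + 6

21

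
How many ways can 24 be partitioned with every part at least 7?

10

Listing the qualifying partitions of 24:
24
17,7
16,8
15,9
14,10
13,11
12,12
10,7,7
9,8,7
8,8,8
That's 10 in total.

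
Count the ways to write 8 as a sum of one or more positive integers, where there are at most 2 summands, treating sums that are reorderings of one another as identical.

Enumerating:
8
7,1
6,2
5,3
4,4

5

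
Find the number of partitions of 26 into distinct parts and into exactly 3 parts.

44

A partial list (first 12 by largest part):
23, 2, 1
22, 3, 1
21, 4, 1
21, 3, 2
20, 5, 1
20, 4, 2
19, 6, 1
19, 5, 2
19, 4, 3
18, 7, 1
18, 6, 2
18, 5, 3
…and 32 more, for 44 total.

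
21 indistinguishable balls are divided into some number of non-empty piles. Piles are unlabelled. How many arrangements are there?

Systematic enumeration (by largest part, then next-largest, …) yields 792.

792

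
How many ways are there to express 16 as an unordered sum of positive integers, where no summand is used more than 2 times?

89

Counting exhaustively, 89 partitions satisfy the conditions.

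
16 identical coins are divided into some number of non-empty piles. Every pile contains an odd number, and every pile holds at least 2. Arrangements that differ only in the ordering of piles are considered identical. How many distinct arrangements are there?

5

The partitions of 16 that satisfy the conditions:
3, 13
5, 11
7, 9
3, 3, 3, 7
3, 3, 5, 5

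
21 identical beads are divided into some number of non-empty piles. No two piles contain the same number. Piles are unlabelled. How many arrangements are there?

76

Enumerating by decreasing first part gives 76 partitions in all.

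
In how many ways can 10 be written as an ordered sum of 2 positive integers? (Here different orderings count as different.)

Place 1 bars in the 9 internal gaps of a row of 10 dots: C(9,1) = 9.

9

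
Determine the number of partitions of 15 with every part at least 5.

5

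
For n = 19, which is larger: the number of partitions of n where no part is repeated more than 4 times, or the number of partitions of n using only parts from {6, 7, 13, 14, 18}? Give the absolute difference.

Partitions of 19 where no part is repeated more than 4 times: 325.
Partitions of 19 using only parts from {6, 7, 13, 14, 18}: 2.
|325 − 2| = 323.

323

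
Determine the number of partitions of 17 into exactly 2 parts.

8

The partitions of 17 that satisfy the conditions:
1 + 16
2 + 15
3 + 14
4 + 13
5 + 12
6 + 11
7 + 10
8 + 9
Counting gives 8.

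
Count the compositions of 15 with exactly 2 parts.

14

Place 1 bars in the 14 internal gaps of a row of 15 dots: C(14,1) = 14.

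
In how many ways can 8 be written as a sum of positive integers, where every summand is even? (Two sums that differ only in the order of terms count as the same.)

5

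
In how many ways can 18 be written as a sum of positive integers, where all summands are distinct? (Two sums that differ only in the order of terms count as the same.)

46

A partial list (first 12 by largest part):
18
17, 1
16, 2
15, 3
15, 2, 1
14, 4
14, 3, 1
13, 5
13, 4, 1
13, 3, 2
12, 6
12, 5, 1
…and 34 more, for 46 total.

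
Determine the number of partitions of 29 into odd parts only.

Enumerating by decreasing first part gives 256 partitions in all.

256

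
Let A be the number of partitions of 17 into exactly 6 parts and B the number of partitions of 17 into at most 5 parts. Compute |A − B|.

Partitions of 17 into exactly 6 parts: 44.
Partitions of 17 into at most 5 parts: 119.
|44 − 119| = 75.

75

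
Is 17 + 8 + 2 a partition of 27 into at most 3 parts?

Yes

The parts sum to 27, and the condition 'there are at most 3 summands' holds.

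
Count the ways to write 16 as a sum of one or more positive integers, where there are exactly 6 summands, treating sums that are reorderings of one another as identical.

35

A partial list (first 12 by largest part):
11 + 1 + 1 + 1 + 1 + 1
10 + 2 + 1 + 1 + 1 + 1
9 + 3 + 1 + 1 + 1 + 1
9 + 2 + 2 + 1 + 1 + 1
8 + 4 + 1 + 1 + 1 + 1
8 + 3 + 2 + 1 + 1 + 1
8 + 2 + 2 + 2 + 1 + 1
7 + 5 + 1 + 1 + 1 + 1
7 + 4 + 2 + 1 + 1 + 1
7 + 3 + 3 + 1 + 1 + 1
7 + 3 + 2 + 2 + 1 + 1
7 + 2 + 2 + 2 + 2 + 1
…and 23 more, for 35 total.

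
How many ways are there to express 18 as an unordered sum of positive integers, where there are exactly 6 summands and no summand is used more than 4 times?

55

A partial list (first 12 by largest part):
12 + 2 + 1 + 1 + 1 + 1
11 + 3 + 1 + 1 + 1 + 1
11 + 2 + 2 + 1 + 1 + 1
10 + 4 + 1 + 1 + 1 + 1
10 + 3 + 2 + 1 + 1 + 1
10 + 2 + 2 + 2 + 1 + 1
9 + 5 + 1 + 1 + 1 + 1
9 + 4 + 2 + 1 + 1 + 1
9 + 3 + 3 + 1 + 1 + 1
9 + 3 + 2 + 2 + 1 + 1
9 + 2 + 2 + 2 + 2 + 1
8 + 6 + 1 + 1 + 1 + 1
…and 43 more, for 55 total.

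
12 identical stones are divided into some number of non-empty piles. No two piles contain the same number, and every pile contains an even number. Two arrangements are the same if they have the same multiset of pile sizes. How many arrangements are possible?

The partitions of 12 that satisfy the conditions:
12
10,2
8,4
6,4,2
That's 4 in total.

4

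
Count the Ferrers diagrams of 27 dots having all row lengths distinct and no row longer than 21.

A full systematic count gives 182.

182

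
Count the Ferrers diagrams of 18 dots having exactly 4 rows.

47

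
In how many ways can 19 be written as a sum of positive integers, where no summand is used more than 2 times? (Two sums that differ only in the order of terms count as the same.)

163

Direct enumeration gives 163 partitions.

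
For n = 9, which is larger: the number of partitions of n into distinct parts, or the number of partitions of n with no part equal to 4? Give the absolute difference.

Partitions of 9 into distinct parts: 8.
Partitions of 9 with no part equal to 4: 23.
|8 − 23| = 15.

15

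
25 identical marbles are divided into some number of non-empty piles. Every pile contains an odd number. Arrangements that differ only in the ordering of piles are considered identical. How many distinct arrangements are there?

142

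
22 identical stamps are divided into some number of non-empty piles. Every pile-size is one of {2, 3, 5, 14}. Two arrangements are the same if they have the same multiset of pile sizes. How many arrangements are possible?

Listing the qualifying partitions of 22:
3,5,14
2,3,3,14
2,2,2,2,14
2,5,5,5,5
2,2,3,5,5,5
3,3,3,3,5,5
2,2,2,3,3,5,5
2,2,2,2,2,2,5,5
2,3,3,3,3,3,5
2,2,2,2,3,3,3,5
2,2,2,2,2,2,2,3,5
2,2,3,3,3,3,3,3
2,2,2,2,2,3,3,3,3
2,2,2,2,2,2,2,2,3,3
2,2,2,2,2,2,2,2,2,2,2
Counting gives 15.

15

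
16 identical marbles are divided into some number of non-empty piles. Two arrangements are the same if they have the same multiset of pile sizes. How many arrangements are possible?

A full systematic count gives 231.

231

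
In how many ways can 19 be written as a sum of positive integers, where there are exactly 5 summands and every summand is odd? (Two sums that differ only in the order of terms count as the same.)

Enumerating:
15+1+1+1+1
13+3+1+1+1
11+5+1+1+1
11+3+3+1+1
9+7+1+1+1
9+5+3+1+1
9+3+3+3+1
7+7+3+1+1
7+5+5+1+1
7+5+3+3+1
7+3+3+3+3
5+5+5+3+1
5+5+3+3+3

13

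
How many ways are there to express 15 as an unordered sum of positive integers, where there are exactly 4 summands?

There are too many to list fully; the first 12 (by largest part) are:
1, 1, 1, 12
1, 1, 2, 11
1, 1, 3, 10
1, 2, 2, 10
1, 1, 4, 9
1, 2, 3, 9
2, 2, 2, 9
1, 1, 5, 8
1, 2, 4, 8
1, 3, 3, 8
2, 2, 3, 8
1, 1, 6, 7
…and 15 more, for 27 total.

27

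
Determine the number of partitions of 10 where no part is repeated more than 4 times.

34

A partial list (first 12 by largest part):
10
9+1
8+2
8+1+1
7+3
7+2+1
7+1+1+1
6+4
6+3+1
6+2+2
6+2+1+1
6+1+1+1+1
…and 22 more, for 34 total.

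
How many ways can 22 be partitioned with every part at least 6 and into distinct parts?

7

Listing the qualifying partitions of 22:
22
16+6
15+7
14+8
13+9
12+10
9+7+6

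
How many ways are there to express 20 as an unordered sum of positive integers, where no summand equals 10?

Enumerating by decreasing first part gives 585 partitions in all.

585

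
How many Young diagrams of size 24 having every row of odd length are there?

122

Direct enumeration gives 122 partitions.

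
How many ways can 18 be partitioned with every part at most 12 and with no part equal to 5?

266

Enumerating by decreasing first part gives 266 partitions in all.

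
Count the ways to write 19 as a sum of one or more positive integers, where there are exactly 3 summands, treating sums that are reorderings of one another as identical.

There are too many to list fully; the first 12 (by largest part) are:
17, 1, 1
16, 2, 1
15, 3, 1
15, 2, 2
14, 4, 1
14, 3, 2
13, 5, 1
13, 4, 2
13, 3, 3
12, 6, 1
12, 5, 2
12, 4, 3
…and 18 more, for 30 total.

30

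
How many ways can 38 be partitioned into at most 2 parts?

20

They are:
38
1+37
2+36
3+35
4+34
5+33
6+32
7+31
8+30
9+29
10+28
11+27
12+26
13+25
14+24
15+23
16+22
17+21
18+20
19+19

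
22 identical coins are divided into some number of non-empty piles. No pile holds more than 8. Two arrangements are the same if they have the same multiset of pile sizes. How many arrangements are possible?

638

Direct enumeration gives 638 partitions.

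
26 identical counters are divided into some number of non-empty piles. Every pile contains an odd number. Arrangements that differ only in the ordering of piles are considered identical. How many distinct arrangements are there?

Counting exhaustively, 165 partitions satisfy the conditions.

165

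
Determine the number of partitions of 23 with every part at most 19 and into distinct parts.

99

A full systematic count gives 99.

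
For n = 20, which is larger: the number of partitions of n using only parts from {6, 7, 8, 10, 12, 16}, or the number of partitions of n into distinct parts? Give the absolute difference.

60

Partitions of 20 using only parts from {6, 7, 8, 10, 12, 16}: 4.
Partitions of 20 into distinct parts: 64.
|4 − 64| = 60.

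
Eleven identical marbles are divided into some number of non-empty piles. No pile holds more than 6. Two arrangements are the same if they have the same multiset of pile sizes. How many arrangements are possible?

44

A partial list (first 12 by largest part):
6 + 5
6 + 4 + 1
6 + 3 + 2
6 + 3 + 1 + 1
6 + 2 + 2 + 1
6 + 2 + 1 + 1 + 1
6 + 1 + 1 + 1 + 1 + 1
5 + 5 + 1
5 + 4 + 2
5 + 4 + 1 + 1
5 + 3 + 3
5 + 3 + 2 + 1
…and 32 more, for 44 total.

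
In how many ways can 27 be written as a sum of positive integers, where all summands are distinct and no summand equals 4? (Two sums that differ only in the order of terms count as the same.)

124

Direct enumeration gives 124 partitions.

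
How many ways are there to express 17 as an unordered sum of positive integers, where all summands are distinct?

38

There are too many to list fully; the first 12 (by largest part) are:
17
16, 1
15, 2
14, 3
14, 2, 1
13, 4
13, 3, 1
12, 5
12, 4, 1
12, 3, 2
11, 6
11, 5, 1
…and 26 more, for 38 total.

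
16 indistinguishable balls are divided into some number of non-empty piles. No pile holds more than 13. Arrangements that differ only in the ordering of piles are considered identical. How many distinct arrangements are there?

227

Systematic enumeration (by largest part, then next-largest, …) yields 227.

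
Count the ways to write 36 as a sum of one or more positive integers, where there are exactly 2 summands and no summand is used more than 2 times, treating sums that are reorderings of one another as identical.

Enumerating:
35 + 1
34 + 2
33 + 3
32 + 4
31 + 5
30 + 6
29 + 7
28 + 8
27 + 9
26 + 10
25 + 11
24 + 12
23 + 13
22 + 14
21 + 15
20 + 16
19 + 17
18 + 18
That's 18 in total.

18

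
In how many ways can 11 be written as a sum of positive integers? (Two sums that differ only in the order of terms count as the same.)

A partial list (first 12 by largest part):
11
10+1
9+2
9+1+1
8+3
8+2+1
8+1+1+1
7+4
7+3+1
7+2+2
7+2+1+1
7+1+1+1+1
…and 44 more, for 56 total.

56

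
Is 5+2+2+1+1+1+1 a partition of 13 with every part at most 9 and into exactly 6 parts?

The parts sum to 13, and the condition 'there are exactly 6 summands' is violated.

No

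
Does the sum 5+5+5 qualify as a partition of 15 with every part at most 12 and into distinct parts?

No

The parts sum to 15, and the condition 'all summands are distinct' is violated.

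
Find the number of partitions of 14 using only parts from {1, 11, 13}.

3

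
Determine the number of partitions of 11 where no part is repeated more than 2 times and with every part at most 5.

Enumerating:
5, 5, 1
5, 4, 2
5, 4, 1, 1
5, 3, 3
5, 3, 2, 1
5, 2, 2, 1, 1
4, 4, 3
4, 4, 2, 1
4, 3, 3, 1
4, 3, 2, 2
4, 3, 2, 1, 1
3, 3, 2, 2, 1
That's 12 in total.

12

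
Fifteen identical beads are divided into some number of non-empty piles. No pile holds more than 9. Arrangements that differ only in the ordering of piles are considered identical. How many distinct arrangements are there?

157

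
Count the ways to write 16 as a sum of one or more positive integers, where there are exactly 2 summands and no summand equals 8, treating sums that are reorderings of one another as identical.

7

They are:
1+15
2+14
3+13
4+12
5+11
6+10
7+9
That's 7 in total.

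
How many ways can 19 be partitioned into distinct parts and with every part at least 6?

Enumerating:
19
13+6
12+7
11+8
10+9

5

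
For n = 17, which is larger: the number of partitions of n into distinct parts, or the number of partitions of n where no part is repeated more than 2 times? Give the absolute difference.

Partitions of 17 into distinct parts: 38.
Partitions of 17 where no part is repeated more than 2 times: 108.
|38 − 108| = 70.

70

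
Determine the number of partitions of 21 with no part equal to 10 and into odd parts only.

Systematic enumeration (by largest part, then next-largest, …) yields 76.

76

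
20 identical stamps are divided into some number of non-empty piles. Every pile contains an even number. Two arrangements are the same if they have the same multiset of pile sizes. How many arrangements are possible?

42

There are too many to list fully; the first 12 (by largest part) are:
20
18+2
16+4
16+2+2
14+6
14+4+2
14+2+2+2
12+8
12+6+2
12+4+4
12+4+2+2
12+2+2+2+2
…and 30 more, for 42 total.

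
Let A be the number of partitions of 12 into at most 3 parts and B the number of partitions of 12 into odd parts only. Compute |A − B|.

4

Partitions of 12 into at most 3 parts: 19.
Partitions of 12 into odd parts only: 15.
|19 − 15| = 4.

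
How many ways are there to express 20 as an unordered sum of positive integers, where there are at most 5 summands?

192

A full systematic count gives 192.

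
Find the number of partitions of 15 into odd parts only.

27

There are too many to list fully; the first 12 (by largest part) are:
15
1,1,13
1,3,11
1,1,1,1,11
1,5,9
3,3,9
1,1,1,3,9
1,1,1,1,1,1,9
1,7,7
3,5,7
1,1,1,5,7
1,1,3,3,7
…and 15 more, for 27 total.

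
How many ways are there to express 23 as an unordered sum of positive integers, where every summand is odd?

104

Counting exhaustively, 104 partitions satisfy the conditions.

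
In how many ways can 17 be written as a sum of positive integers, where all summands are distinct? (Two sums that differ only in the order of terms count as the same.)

38

There are too many to list fully; the first 12 (by largest part) are:
17
16+1
15+2
14+3
14+2+1
13+4
13+3+1
12+5
12+4+1
12+3+2
11+6
11+5+1
…and 26 more, for 38 total.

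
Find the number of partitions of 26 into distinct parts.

Enumerating by decreasing first part gives 165 partitions in all.

165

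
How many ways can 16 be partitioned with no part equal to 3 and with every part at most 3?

9

Listing the qualifying partitions of 16:
2, 2, 2, 2, 2, 2, 2, 2
1, 1, 2, 2, 2, 2, 2, 2, 2
1, 1, 1, 1, 2, 2, 2, 2, 2, 2
1, 1, 1, 1, 1, 1, 2, 2, 2, 2, 2
1, 1, 1, 1, 1, 1, 1, 1, 2, 2, 2, 2
1, 1, 1, 1, 1, 1, 1, 1, 1, 1, 2, 2, 2
1, 1, 1, 1, 1, 1, 1, 1, 1, 1, 1, 1, 2, 2
1, 1, 1, 1, 1, 1, 1, 1, 1, 1, 1, 1, 1, 1, 2
1, 1, 1, 1, 1, 1, 1, 1, 1, 1, 1, 1, 1, 1, 1, 1
Counting gives 9.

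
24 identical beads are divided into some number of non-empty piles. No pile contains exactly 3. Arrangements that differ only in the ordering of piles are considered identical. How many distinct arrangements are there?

783

A full systematic count gives 783.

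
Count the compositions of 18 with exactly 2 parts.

17

Place 1 bars in the 17 internal gaps of a row of 18 dots: C(17,1) = 17.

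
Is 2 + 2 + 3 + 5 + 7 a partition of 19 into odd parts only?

No

The parts sum to 19, and the condition 'every summand is odd' is violated.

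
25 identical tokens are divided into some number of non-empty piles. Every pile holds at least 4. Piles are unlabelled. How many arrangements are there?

57

A partial list (first 12 by largest part):
25
21+4
20+5
19+6
18+7
17+8
17+4+4
16+9
16+5+4
15+10
15+6+4
15+5+5
…and 45 more, for 57 total.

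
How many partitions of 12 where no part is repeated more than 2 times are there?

A partial list (first 12 by largest part):
12
11,1
10,2
10,1,1
9,3
9,2,1
8,4
8,3,1
8,2,2
8,2,1,1
7,5
7,4,1
…and 24 more, for 36 total.

36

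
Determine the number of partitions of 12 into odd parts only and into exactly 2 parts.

The partitions of 12 that satisfy the conditions:
11+1
9+3
7+5
That's 3 in total.

3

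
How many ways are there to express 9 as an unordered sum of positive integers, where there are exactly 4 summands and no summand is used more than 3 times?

6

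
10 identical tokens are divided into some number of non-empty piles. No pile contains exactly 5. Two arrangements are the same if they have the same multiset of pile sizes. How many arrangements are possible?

35

There are too many to list fully; the first 12 (by largest part) are:
10
9,1
8,2
8,1,1
7,3
7,2,1
7,1,1,1
6,4
6,3,1
6,2,2
6,2,1,1
6,1,1,1,1
…and 23 more, for 35 total.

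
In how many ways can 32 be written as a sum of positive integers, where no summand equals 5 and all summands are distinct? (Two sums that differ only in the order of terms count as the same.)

260

Enumerating by decreasing first part gives 260 partitions in all.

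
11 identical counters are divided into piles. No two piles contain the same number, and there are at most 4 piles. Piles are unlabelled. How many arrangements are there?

The partitions of 11 that satisfy the conditions:
11
1,10
2,9
3,8
1,2,8
4,7
1,3,7
5,6
1,4,6
2,3,6
2,4,5
1,2,3,5
That's 12 in total.

12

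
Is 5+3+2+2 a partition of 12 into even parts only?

The parts sum to 12, and the condition 'every summand is even' is violated.

No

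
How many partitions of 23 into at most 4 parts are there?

150

There are 150 such partitions.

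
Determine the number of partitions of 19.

490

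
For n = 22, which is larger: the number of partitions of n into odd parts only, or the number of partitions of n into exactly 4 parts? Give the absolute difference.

5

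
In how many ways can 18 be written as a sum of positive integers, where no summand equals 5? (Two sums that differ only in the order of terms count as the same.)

Counting exhaustively, 284 partitions satisfy the conditions.

284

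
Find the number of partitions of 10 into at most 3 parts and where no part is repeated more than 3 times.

14

Listing the qualifying partitions of 10:
10
9,1
8,2
8,1,1
7,3
7,2,1
6,4
6,3,1
6,2,2
5,5
5,4,1
5,3,2
4,4,2
4,3,3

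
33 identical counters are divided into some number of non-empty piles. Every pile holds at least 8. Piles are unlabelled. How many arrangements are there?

23

Enumerating:
33
25+8
24+9
23+10
22+11
21+12
20+13
19+14
18+15
17+16
17+8+8
16+9+8
15+10+8
15+9+9
14+11+8
14+10+9
13+12+8
13+11+9
13+10+10
12+12+9
12+11+10
11+11+11
9+8+8+8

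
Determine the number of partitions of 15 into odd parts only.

27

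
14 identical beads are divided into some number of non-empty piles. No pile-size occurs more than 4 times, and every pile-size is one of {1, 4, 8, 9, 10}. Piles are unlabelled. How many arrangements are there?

Listing the qualifying partitions of 14:
10, 4
10, 1, 1, 1, 1
9, 4, 1
8, 4, 1, 1
4, 4, 4, 1, 1
That's 5 in total.

5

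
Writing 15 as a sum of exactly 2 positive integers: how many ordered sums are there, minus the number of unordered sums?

7

Ordered (compositions into 2 parts): C(14,1) = 14.
Unordered (partitions into 2 parts): 7.
Difference: 14 − 7 = 7.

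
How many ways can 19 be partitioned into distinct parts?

There are too many to list fully; the first 12 (by largest part) are:
19
18+1
17+2
16+3
16+2+1
15+4
15+3+1
14+5
14+4+1
14+3+2
13+6
13+5+1
…and 42 more, for 54 total.

54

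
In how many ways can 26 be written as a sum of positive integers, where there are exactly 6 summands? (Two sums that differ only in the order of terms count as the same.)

Enumerating by decreasing first part gives 282 partitions in all.

282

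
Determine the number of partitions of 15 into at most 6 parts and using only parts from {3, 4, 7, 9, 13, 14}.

4

Listing the qualifying partitions of 15:
9,3,3
7,4,4
4,4,4,3
3,3,3,3,3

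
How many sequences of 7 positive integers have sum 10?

84

Place 6 bars in the 9 internal gaps of a row of 10 dots: C(9,6) = 84.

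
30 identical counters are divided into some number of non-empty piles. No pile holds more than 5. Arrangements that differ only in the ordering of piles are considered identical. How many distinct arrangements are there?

674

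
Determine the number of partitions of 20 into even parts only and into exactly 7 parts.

3

Enumerating:
8+2+2+2+2+2+2
6+4+2+2+2+2+2
4+4+4+2+2+2+2
Counting gives 3.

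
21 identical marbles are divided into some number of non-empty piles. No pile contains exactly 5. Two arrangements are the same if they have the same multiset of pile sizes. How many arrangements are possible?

561

Enumerating by decreasing first part gives 561 partitions in all.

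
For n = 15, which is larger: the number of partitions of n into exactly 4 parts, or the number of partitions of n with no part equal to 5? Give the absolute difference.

107

Partitions of 15 into exactly 4 parts: 27.
Partitions of 15 with no part equal to 5: 134.
|27 − 134| = 107.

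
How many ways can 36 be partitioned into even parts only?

385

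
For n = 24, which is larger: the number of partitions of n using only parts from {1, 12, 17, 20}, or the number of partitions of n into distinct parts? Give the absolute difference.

117

Partitions of 24 using only parts from {1, 12, 17, 20}: 5.
Partitions of 24 into distinct parts: 122.
|5 − 122| = 117.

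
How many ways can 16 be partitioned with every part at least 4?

11

The partitions of 16 that satisfy the conditions:
16
12+4
11+5
10+6
9+7
8+8
8+4+4
7+5+4
6+6+4
6+5+5
4+4+4+4
Counting gives 11.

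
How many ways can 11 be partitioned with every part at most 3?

Listing the qualifying partitions of 11:
2,3,3,3
1,1,3,3,3
1,2,2,3,3
1,1,1,2,3,3
1,1,1,1,1,3,3
2,2,2,2,3
1,1,2,2,2,3
1,1,1,1,2,2,3
1,1,1,1,1,1,2,3
1,1,1,1,1,1,1,1,3
1,2,2,2,2,2
1,1,1,2,2,2,2
1,1,1,1,1,2,2,2
1,1,1,1,1,1,1,2,2
1,1,1,1,1,1,1,1,1,2
1,1,1,1,1,1,1,1,1,1,1
Counting gives 16.

16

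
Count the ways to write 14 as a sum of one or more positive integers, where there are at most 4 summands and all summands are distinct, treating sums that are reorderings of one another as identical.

22

Enumerating:
14
13, 1
12, 2
11, 3
11, 2, 1
10, 4
10, 3, 1
9, 5
9, 4, 1
9, 3, 2
8, 6
8, 5, 1
8, 4, 2
8, 3, 2, 1
7, 6, 1
7, 5, 2
7, 4, 3
7, 4, 2, 1
6, 5, 3
6, 5, 2, 1
6, 4, 3, 1
5, 4, 3, 2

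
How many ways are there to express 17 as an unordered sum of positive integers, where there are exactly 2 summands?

The partitions of 17 that satisfy the conditions:
1, 16
2, 15
3, 14
4, 13
5, 12
6, 11
7, 10
8, 9
Counting gives 8.

8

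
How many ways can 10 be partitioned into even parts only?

7

The partitions of 10 that satisfy the conditions:
10
2,8
4,6
2,2,6
2,4,4
2,2,2,4
2,2,2,2,2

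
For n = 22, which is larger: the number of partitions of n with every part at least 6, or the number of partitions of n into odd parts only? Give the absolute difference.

78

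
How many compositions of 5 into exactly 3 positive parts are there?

Place 2 bars in the 4 internal gaps of a row of 5 dots: C(4,2) = 6.

6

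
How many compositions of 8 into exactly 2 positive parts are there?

Equivalently, choose which 1 of the 7 gaps become plus signs: C(7,1) = 7.

7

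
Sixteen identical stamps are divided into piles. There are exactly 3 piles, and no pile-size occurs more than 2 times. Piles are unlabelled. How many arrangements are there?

21

They are:
14 + 1 + 1
13 + 2 + 1
12 + 3 + 1
12 + 2 + 2
11 + 4 + 1
11 + 3 + 2
10 + 5 + 1
10 + 4 + 2
10 + 3 + 3
9 + 6 + 1
9 + 5 + 2
9 + 4 + 3
8 + 7 + 1
8 + 6 + 2
8 + 5 + 3
8 + 4 + 4
7 + 7 + 2
7 + 6 + 3
7 + 5 + 4
6 + 6 + 4
6 + 5 + 5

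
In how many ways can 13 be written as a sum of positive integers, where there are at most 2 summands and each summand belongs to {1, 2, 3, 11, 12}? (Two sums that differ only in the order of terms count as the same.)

2

They are:
12,1
11,2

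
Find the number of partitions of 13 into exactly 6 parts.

The partitions of 13 that satisfy the conditions:
8 + 1 + 1 + 1 + 1 + 1
7 + 2 + 1 + 1 + 1 + 1
6 + 3 + 1 + 1 + 1 + 1
6 + 2 + 2 + 1 + 1 + 1
5 + 4 + 1 + 1 + 1 + 1
5 + 3 + 2 + 1 + 1 + 1
5 + 2 + 2 + 2 + 1 + 1
4 + 4 + 2 + 1 + 1 + 1
4 + 3 + 3 + 1 + 1 + 1
4 + 3 + 2 + 2 + 1 + 1
4 + 2 + 2 + 2 + 2 + 1
3 + 3 + 3 + 2 + 1 + 1
3 + 3 + 2 + 2 + 2 + 1
3 + 2 + 2 + 2 + 2 + 2
Counting gives 14.

14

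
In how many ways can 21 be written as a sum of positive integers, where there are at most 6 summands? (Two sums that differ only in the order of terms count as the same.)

331

Enumerating by decreasing first part gives 331 partitions in all.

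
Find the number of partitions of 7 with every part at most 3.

8

Enumerating:
3+3+1
3+2+2
3+2+1+1
3+1+1+1+1
2+2+2+1
2+2+1+1+1
2+1+1+1+1+1
1+1+1+1+1+1+1
Counting gives 8.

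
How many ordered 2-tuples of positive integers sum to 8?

7

By stars and bars with positive parts, the count is C(7,1) = 7.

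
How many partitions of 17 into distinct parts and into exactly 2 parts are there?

Listing the qualifying partitions of 17:
1,16
2,15
3,14
4,13
5,12
6,11
7,10
8,9
Counting gives 8.

8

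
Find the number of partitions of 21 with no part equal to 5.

561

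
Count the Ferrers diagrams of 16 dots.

231

Systematic enumeration (by largest part, then next-largest, …) yields 231.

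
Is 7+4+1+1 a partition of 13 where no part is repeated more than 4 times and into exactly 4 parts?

The parts sum to 13, and the condition 'no summand is used more than 4 times' holds; the condition 'there are exactly 4 summands' holds.

Yes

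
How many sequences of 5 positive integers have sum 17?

By stars and bars with positive parts, the count is C(16,4) = 1820.

1820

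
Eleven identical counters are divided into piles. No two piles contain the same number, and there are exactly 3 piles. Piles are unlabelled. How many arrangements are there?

Listing the qualifying partitions of 11:
8, 2, 1
7, 3, 1
6, 4, 1
6, 3, 2
5, 4, 2
Counting gives 5.

5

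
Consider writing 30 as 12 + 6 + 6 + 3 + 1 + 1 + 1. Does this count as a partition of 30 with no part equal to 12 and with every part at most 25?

No

The parts sum to 30, and the condition 'no summand equals 12' is violated.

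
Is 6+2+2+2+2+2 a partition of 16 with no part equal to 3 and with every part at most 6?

The parts sum to 16, and the condition 'no summand equals 3' holds; the condition 'no summand exceeds 6' holds.

Yes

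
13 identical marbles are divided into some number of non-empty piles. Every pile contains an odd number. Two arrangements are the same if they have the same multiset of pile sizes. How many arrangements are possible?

18

Listing the qualifying partitions of 13:
13
11,1,1
9,3,1
9,1,1,1,1
7,5,1
7,3,3
7,3,1,1,1
7,1,1,1,1,1,1
5,5,3
5,5,1,1,1
5,3,3,1,1
5,3,1,1,1,1,1
5,1,1,1,1,1,1,1,1
3,3,3,3,1
3,3,3,1,1,1,1
3,3,1,1,1,1,1,1,1
3,1,1,1,1,1,1,1,1,1,1
1,1,1,1,1,1,1,1,1,1,1,1,1
That's 18 in total.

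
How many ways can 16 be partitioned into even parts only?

Enumerating:
16
14+2
12+4
12+2+2
10+6
10+4+2
10+2+2+2
8+8
8+6+2
8+4+4
8+4+2+2
8+2+2+2+2
6+6+4
6+6+2+2
6+4+4+2
6+4+2+2+2
6+2+2+2+2+2
4+4+4+4
4+4+4+2+2
4+4+2+2+2+2
4+2+2+2+2+2+2
2+2+2+2+2+2+2+2
Counting gives 22.

22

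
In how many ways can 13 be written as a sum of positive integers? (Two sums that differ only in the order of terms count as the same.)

101

There are 101 such partitions.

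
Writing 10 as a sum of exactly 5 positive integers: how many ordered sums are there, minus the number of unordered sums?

Compositions: C(9,4) = 126.
Partitions of 10 into exactly 5 parts: 7.
Difference: 126 − 7 = 119.

119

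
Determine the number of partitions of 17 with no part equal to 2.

A full systematic count gives 121.

121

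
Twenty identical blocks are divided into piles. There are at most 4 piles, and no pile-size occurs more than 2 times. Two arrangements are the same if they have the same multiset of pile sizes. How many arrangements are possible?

A full systematic count gives 102.

102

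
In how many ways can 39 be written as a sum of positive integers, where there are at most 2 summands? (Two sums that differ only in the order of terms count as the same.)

Enumerating:
39
38+1
37+2
36+3
35+4
34+5
33+6
32+7
31+8
30+9
29+10
28+11
27+12
26+13
25+14
24+15
23+16
22+17
21+18
20+19

20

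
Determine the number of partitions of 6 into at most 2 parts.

4

They are:
6
5,1
4,2
3,3
That's 4 in total.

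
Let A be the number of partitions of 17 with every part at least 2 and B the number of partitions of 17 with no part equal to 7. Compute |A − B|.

Partitions of 17 with every part at least 2: 66.
Partitions of 17 with no part equal to 7: 255.
|66 − 255| = 189.

189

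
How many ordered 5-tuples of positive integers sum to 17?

A composition of 17 into 5 positive parts is chosen by placing 4 dividers among the 16 gaps between 17 units: C(16,4) = 1820.

1820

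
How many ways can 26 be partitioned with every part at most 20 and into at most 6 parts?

690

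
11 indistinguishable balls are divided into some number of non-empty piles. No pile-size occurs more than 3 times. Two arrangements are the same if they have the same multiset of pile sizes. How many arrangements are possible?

A partial list (first 12 by largest part):
11
10+1
9+2
9+1+1
8+3
8+2+1
8+1+1+1
7+4
7+3+1
7+2+2
7+2+1+1
6+5
…and 26 more, for 38 total.

38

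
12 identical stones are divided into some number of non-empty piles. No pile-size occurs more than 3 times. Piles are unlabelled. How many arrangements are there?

50

A partial list (first 12 by largest part):
12
1 + 11
2 + 10
1 + 1 + 10
3 + 9
1 + 2 + 9
1 + 1 + 1 + 9
4 + 8
1 + 3 + 8
2 + 2 + 8
1 + 1 + 2 + 8
5 + 7
…and 38 more, for 50 total.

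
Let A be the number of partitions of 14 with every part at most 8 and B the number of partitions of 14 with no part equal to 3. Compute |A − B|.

Partitions of 14 with every part at most 8: 116.
Partitions of 14 with no part equal to 3: 79.
|116 − 79| = 37.

37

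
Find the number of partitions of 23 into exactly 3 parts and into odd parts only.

They are:
21+1+1
19+3+1
17+5+1
17+3+3
15+7+1
15+5+3
13+9+1
13+7+3
13+5+5
11+11+1
11+9+3
11+7+5
9+9+5
9+7+7

14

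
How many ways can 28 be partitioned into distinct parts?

There are 222 such partitions.

222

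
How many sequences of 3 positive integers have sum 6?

By stars and bars with positive parts, the count is C(5,2) = 10.

10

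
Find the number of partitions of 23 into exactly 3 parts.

44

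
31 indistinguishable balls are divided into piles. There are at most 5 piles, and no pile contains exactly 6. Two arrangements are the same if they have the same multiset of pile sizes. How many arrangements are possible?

563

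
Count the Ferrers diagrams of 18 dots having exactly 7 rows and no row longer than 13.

There are too many to list fully; the first 12 (by largest part) are:
12+1+1+1+1+1+1
11+2+1+1+1+1+1
10+3+1+1+1+1+1
10+2+2+1+1+1+1
9+4+1+1+1+1+1
9+3+2+1+1+1+1
9+2+2+2+1+1+1
8+5+1+1+1+1+1
8+4+2+1+1+1+1
8+3+3+1+1+1+1
8+3+2+2+1+1+1
8+2+2+2+2+1+1
…and 37 more, for 49 total.

49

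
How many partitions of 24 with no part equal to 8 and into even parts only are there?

A partial list (first 12 by largest part):
24
22,2
20,4
20,2,2
18,6
18,4,2
18,2,2,2
16,6,2
16,4,4
16,4,2,2
16,2,2,2,2
14,10
…and 43 more, for 55 total.

55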